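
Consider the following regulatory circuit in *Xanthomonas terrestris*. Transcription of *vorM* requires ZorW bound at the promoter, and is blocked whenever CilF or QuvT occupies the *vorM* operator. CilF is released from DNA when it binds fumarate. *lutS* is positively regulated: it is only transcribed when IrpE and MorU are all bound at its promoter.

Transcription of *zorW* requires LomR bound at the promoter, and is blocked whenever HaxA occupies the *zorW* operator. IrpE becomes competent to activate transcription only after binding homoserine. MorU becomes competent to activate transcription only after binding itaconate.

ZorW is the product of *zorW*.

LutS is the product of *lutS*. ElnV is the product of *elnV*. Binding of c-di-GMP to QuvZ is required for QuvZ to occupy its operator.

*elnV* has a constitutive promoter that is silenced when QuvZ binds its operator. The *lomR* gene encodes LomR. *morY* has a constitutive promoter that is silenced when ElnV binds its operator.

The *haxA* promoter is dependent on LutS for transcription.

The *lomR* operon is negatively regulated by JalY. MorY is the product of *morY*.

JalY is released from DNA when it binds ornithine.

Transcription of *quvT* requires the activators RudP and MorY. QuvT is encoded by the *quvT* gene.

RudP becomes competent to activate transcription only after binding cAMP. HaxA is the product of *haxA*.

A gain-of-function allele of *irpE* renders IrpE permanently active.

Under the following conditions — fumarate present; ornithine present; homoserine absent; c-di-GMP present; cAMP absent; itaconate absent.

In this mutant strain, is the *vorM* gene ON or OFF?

ON

Ornithine is present, so JalY is inactive.
With no repressor bound, *lomR* is transcribed.
So LomR is produced and active.
IrpE is constitutively active in this strain.
Itaconate is absent, so MorU is inactive.
Required activator MorU is absent, so *lutS* is not transcribed.
So LutS is not produced.
Required activator LutS is absent, so *haxA* is not transcribed.
So HaxA is not produced.
No repressor is bound and LomR is active, so *zorW* is transcribed.
So ZorW is produced and active.
Fumarate is present, so CilF is inactive.
cAMP is absent, so RudP is inactive.
c-di-GMP is present, so QuvZ is active.
With repressor QuvZ bound, *elnV* is not transcribed.
So ElnV is not produced.
With no repressor bound, *morY* is transcribed.
So MorY is produced and active.
Required activator RudP is absent, so *quvT* is not transcribed.
So QuvT is not produced.
No repressor is bound and ZorW is active, so *vorM* is transcribed.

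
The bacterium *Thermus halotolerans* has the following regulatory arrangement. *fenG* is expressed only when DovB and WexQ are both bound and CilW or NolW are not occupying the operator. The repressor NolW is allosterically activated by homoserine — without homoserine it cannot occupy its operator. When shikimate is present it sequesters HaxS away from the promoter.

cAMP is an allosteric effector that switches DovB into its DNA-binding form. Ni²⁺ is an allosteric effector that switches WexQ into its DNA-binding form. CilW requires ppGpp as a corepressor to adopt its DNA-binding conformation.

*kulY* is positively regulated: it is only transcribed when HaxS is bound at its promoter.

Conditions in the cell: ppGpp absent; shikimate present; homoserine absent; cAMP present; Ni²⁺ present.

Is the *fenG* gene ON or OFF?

ON

cAMP is present, so DovB is active.
ppGpp is absent, so CilW is inactive.
Homoserine is absent, so NolW is inactive.
Ni²⁺ is present, so WexQ is active.
No repressor is bound and DovB and WexQ are active, so *fenG* is transcribed.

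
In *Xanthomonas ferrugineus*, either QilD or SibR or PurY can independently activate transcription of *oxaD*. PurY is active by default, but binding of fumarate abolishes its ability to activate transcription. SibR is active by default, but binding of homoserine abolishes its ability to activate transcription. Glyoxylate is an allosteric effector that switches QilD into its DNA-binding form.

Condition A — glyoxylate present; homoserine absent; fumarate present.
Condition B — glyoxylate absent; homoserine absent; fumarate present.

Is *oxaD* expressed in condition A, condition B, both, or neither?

Condition A:
Glyoxylate is present, so QilD is active.
Homoserine is absent, so SibR is active.
Fumarate is present, so PurY is inactive.
Activator QilD is present, so *oxaD* is transcribed.
→ *oxaD* is ON in A.
Condition B:
Glyoxylate is absent, so QilD is inactive.
Homoserine is absent, so SibR is active.
Fumarate is present, so PurY is inactive.
Activator SibR is present, so *oxaD* is transcribed.
→ *oxaD* is ON in B.

both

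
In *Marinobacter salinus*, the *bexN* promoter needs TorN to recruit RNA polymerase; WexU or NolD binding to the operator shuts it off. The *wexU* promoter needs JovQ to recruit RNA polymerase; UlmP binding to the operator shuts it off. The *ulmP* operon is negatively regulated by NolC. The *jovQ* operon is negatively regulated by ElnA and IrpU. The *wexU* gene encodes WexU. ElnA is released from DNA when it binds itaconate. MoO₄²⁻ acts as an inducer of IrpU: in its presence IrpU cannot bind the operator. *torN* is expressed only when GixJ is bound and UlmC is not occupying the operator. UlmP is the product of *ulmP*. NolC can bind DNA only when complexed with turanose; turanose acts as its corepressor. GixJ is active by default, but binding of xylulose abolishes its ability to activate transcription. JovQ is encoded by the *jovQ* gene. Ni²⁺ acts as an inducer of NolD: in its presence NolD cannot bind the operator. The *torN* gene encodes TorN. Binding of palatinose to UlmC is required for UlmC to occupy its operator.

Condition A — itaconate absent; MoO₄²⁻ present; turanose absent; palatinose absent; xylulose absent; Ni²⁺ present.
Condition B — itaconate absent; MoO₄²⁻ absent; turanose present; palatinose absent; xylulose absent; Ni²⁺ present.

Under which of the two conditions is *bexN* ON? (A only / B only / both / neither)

both

Condition A:
Itaconate is absent, so ElnA is active.
MoO₄²⁻ is present, so IrpU is inactive.
With repressor ElnA bound, *jovQ* is not transcribed.
So JovQ is not produced.
Turanose is absent, so NolC is inactive.
With no repressor bound, *ulmP* is transcribed.
So UlmP is produced and active.
With repressor UlmP bound, *wexU* is not transcribed.
So WexU is not produced.
Palatinose is absent, so UlmC is inactive.
Xylulose is absent, so GixJ is active.
No repressor is bound and GixJ is active, so *torN* is transcribed.
So TorN is produced and active.
Ni²⁺ is present, so NolD is inactive.
No repressor is bound and TorN is active, so *bexN* is transcribed.
→ *bexN* is ON in A.
Condition B:
Itaconate is absent, so ElnA is active.
MoO₄²⁻ is absent, so IrpU is active.
With repressor ElnA bound, *jovQ* is not transcribed.
So JovQ is not produced.
Turanose is present, so NolC is active.
With repressor NolC bound, *ulmP* is not transcribed.
So UlmP is not produced.
Required activator JovQ is absent, so *wexU* is not transcribed.
So WexU is not produced.
Palatinose is absent, so UlmC is inactive.
Xylulose is absent, so GixJ is active.
No repressor is bound and GixJ is active, so *torN* is transcribed.
So TorN is produced and active.
Ni²⁺ is present, so NolD is inactive.
No repressor is bound and TorN is active, so *bexN* is transcribed.
→ *bexN* is ON in B.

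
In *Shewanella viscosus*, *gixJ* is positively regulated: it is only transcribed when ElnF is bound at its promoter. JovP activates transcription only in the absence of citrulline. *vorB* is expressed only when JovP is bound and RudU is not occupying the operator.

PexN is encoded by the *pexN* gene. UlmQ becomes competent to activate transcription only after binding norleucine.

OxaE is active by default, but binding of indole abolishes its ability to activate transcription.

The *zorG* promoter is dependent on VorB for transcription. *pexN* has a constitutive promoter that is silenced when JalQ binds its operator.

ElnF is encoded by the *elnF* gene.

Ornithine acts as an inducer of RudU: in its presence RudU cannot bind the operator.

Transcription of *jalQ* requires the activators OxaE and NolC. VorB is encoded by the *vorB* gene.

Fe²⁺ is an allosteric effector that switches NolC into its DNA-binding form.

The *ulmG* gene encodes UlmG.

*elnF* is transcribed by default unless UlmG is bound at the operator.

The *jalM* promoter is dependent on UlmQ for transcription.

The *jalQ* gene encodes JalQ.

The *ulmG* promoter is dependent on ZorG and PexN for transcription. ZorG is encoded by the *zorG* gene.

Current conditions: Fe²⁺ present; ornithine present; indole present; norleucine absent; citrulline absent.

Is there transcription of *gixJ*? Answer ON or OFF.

OFF

Ornithine is present, so RudU is inactive.
Citrulline is absent, so JovP is active.
No repressor is bound and JovP is active, so *vorB* is transcribed.
So VorB is produced and active.
No repressor is bound and VorB is active, so *zorG* is transcribed.
So ZorG is produced and active.
Indole is present, so OxaE is inactive.
Fe²⁺ is present, so NolC is active.
Required activator OxaE is absent, so *jalQ* is not transcribed.
So JalQ is not produced.
With no repressor bound, *pexN* is transcribed.
So PexN is produced and active.
No repressor is bound and ZorG and PexN are active, so *ulmG* is transcribed.
So UlmG is produced and active.
With repressor UlmG bound, *elnF* is not transcribed.
So ElnF is not produced.
Required activator ElnF is absent, so *gixJ* is not transcribed.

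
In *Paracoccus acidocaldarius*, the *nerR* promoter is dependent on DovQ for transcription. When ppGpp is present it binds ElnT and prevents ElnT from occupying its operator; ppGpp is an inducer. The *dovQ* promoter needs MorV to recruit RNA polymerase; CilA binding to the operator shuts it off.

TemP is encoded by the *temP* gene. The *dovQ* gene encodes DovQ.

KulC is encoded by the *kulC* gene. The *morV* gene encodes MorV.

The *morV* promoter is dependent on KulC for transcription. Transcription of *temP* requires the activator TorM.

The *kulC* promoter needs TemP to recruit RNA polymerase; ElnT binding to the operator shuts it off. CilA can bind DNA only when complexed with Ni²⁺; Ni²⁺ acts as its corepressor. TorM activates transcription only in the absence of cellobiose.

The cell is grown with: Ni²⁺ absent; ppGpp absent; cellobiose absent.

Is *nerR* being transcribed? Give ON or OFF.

Cellobiose is absent, so TorM is active.
No repressor is bound and TorM is active, so *temP* is transcribed.
So TemP is produced and active.
ppGpp is absent, so ElnT is active.
With repressor ElnT bound, *kulC* is not transcribed.
So KulC is not produced.
Required activator KulC is absent, so *morV* is not transcribed.
So MorV is not produced.
Ni²⁺ is absent, so CilA is inactive.
Required activator MorV is absent, so *dovQ* is not transcribed.
So DovQ is not produced.
Required activator DovQ is absent, so *nerR* is not transcribed.

OFF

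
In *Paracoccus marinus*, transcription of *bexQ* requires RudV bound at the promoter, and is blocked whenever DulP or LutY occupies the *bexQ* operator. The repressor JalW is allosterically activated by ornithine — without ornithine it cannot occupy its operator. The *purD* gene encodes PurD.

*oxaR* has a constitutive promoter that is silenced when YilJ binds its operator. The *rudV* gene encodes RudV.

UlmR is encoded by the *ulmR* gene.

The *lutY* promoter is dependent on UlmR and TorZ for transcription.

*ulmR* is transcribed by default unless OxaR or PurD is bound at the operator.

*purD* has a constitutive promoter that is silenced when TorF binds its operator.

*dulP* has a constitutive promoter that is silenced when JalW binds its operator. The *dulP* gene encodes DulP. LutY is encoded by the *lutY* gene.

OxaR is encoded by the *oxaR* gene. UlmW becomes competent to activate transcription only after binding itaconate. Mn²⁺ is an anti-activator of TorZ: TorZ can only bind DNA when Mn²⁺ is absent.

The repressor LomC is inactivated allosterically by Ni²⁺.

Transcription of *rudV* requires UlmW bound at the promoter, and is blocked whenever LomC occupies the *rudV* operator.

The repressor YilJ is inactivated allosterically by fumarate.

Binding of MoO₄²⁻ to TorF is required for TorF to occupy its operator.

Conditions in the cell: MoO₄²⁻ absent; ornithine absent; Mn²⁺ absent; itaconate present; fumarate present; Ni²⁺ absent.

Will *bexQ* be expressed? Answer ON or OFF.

Ornithine is absent, so JalW is inactive.
With no repressor bound, *dulP* is transcribed.
So DulP is produced and active.
Itaconate is present, so UlmW is active.
Ni²⁺ is absent, so LomC is active.
With repressor LomC bound, *rudV* is not transcribed.
So RudV is not produced.
Fumarate is present, so YilJ is inactive.
With no repressor bound, *oxaR* is transcribed.
So OxaR is produced and active.
MoO₄²⁻ is absent, so TorF is inactive.
With no repressor bound, *purD* is transcribed.
So PurD is produced and active.
With repressor OxaR bound, *ulmR* is not transcribed.
So UlmR is not produced.
Mn²⁺ is absent, so TorZ is active.
Required activator UlmR is absent, so *lutY* is not transcribed.
So LutY is not produced.
With repressor DulP bound, *bexQ* is not transcribed.

OFF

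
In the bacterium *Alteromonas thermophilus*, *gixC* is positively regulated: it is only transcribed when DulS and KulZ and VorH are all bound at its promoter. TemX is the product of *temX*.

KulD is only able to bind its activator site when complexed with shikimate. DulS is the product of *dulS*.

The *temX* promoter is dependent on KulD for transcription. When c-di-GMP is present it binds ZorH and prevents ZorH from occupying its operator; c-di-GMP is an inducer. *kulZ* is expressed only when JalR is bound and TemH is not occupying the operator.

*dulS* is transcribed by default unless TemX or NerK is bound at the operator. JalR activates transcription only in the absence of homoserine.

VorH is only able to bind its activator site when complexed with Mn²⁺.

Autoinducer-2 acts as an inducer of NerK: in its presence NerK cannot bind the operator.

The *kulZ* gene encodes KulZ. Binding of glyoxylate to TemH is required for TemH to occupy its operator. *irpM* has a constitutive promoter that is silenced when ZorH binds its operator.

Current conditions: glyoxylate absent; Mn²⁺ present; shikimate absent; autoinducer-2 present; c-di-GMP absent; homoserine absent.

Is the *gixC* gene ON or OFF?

Shikimate is absent, so KulD is inactive.
Required activator KulD is absent, so *temX* is not transcribed.
So TemX is not produced.
Autoinducer-2 is present, so NerK is inactive.
With no repressor bound, *dulS* is transcribed.
So DulS is produced and active.
Glyoxylate is absent, so TemH is inactive.
Homoserine is absent, so JalR is active.
No repressor is bound and JalR is active, so *kulZ* is transcribed.
So KulZ is produced and active.
Mn²⁺ is present, so VorH is active.
No repressor is bound and DulS and KulZ and VorH are active, so *gixC* is transcribed.

ON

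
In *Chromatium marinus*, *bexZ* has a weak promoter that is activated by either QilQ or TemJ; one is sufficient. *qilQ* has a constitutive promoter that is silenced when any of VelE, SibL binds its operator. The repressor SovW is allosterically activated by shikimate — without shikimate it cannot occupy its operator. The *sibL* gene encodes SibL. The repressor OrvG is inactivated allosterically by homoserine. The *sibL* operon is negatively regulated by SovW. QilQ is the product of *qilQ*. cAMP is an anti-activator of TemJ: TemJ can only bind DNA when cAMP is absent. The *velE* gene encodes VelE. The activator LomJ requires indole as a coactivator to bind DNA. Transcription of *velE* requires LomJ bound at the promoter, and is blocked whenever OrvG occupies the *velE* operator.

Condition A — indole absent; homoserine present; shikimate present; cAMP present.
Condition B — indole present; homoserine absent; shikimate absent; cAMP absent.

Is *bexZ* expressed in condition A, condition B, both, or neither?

Condition A:
Indole is absent, so LomJ is inactive.
Homoserine is present, so OrvG is inactive.
Required activator LomJ is absent, so *velE* is not transcribed.
So VelE is not produced.
Shikimate is present, so SovW is active.
With repressor SovW bound, *sibL* is not transcribed.
So SibL is not produced.
With no repressor bound, *qilQ* is transcribed.
So QilQ is produced and active.
cAMP is present, so TemJ is inactive.
Activator QilQ is present, so *bexZ* is transcribed.
→ *bexZ* is ON in A.
Condition B:
Indole is present, so LomJ is active.
Homoserine is absent, so OrvG is active.
With repressor OrvG bound, *velE* is not transcribed.
So VelE is not produced.
Shikimate is absent, so SovW is inactive.
With no repressor bound, *sibL* is transcribed.
So SibL is produced and active.
With repressor SibL bound, *qilQ* is not transcribed.
So QilQ is not produced.
cAMP is absent, so TemJ is active.
Activator TemJ is present, so *bexZ* is transcribed.
→ *bexZ* is ON in B.

both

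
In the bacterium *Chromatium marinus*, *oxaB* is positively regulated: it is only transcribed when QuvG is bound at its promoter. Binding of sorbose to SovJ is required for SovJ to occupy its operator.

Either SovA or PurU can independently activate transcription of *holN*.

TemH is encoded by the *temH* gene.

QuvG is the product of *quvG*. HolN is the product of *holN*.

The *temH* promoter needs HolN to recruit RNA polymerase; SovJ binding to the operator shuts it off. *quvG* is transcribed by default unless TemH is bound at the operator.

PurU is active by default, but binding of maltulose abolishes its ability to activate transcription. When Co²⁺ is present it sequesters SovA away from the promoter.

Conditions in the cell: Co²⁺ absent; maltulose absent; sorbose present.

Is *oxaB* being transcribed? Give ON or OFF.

Co²⁺ is absent, so SovA is active.
Maltulose is absent, so PurU is active.
Activator SovA is present, so *holN* is transcribed.
So HolN is produced and active.
Sorbose is present, so SovJ is active.
With repressor SovJ bound, *temH* is not transcribed.
So TemH is not produced.
With no repressor bound, *quvG* is transcribed.
So QuvG is produced and active.
No repressor is bound and QuvG is active, so *oxaB* is transcribed.

ON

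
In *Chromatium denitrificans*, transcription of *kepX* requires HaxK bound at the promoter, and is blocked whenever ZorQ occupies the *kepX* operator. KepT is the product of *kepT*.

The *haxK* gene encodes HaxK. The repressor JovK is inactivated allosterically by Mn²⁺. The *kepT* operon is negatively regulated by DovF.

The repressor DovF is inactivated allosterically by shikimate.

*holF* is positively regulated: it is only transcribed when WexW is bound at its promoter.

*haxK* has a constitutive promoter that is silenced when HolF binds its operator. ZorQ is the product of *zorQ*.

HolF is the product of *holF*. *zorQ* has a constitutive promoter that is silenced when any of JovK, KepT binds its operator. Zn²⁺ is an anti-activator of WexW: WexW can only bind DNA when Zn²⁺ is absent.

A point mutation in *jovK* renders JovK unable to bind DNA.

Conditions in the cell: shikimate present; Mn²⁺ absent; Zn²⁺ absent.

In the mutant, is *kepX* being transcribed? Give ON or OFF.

OFF

Zn²⁺ is absent, so WexW is active.
No repressor is bound and WexW is active, so *holF* is transcribed.
So HolF is produced and active.
With repressor HolF bound, *haxK* is not transcribed.
So HaxK is not produced.
JovK is non-functional in this strain, so it has no effect.
Shikimate is present, so DovF is inactive.
With no repressor bound, *kepT* is transcribed.
So KepT is produced and active.
With repressor KepT bound, *zorQ* is not transcribed.
So ZorQ is not produced.
Required activator HaxK is absent, so *kepX* is not transcribed.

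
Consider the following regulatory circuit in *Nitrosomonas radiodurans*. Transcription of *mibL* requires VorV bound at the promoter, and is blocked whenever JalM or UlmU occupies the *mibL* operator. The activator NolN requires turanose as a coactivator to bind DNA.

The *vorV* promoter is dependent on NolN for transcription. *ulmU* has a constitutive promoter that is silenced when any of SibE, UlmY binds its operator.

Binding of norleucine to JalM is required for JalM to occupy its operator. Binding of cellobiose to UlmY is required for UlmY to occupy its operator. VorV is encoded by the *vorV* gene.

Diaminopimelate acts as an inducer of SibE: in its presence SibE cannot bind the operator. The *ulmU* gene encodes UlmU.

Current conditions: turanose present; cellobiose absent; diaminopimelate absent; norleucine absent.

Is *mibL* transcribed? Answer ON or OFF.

ON

Turanose is present, so NolN is active.
No repressor is bound and NolN is active, so *vorV* is transcribed.
So VorV is produced and active.
Norleucine is absent, so JalM is inactive.
Diaminopimelate is absent, so SibE is active.
Cellobiose is absent, so UlmY is inactive.
With repressor SibE bound, *ulmU* is not transcribed.
So UlmU is not produced.
No repressor is bound and VorV is active, so *mibL* is transcribed.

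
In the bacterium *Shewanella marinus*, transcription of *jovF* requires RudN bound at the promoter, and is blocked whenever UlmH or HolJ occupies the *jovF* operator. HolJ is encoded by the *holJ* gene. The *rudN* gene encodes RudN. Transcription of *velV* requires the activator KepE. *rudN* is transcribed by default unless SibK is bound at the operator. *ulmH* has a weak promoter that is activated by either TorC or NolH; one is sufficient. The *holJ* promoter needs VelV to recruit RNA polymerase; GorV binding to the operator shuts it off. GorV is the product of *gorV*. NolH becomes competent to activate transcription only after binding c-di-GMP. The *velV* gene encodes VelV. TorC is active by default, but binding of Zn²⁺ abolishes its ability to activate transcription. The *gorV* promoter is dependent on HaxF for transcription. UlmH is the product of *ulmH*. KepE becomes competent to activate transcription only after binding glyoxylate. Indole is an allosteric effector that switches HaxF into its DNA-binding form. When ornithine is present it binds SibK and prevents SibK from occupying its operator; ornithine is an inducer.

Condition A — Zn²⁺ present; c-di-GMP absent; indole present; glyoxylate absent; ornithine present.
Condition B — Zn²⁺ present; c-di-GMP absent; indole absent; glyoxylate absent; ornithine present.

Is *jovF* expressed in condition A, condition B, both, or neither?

Condition A:
Zn²⁺ is present, so TorC is inactive.
c-di-GMP is absent, so NolH is inactive.
No activator is available at the *ulmH* promoter, so *ulmH* is not transcribed.
So UlmH is not produced.
Indole is present, so HaxF is active.
No repressor is bound and HaxF is active, so *gorV* is transcribed.
So GorV is produced and active.
Glyoxylate is absent, so KepE is inactive.
Required activator KepE is absent, so *velV* is not transcribed.
So VelV is not produced.
With repressor GorV bound, *holJ* is not transcribed.
So HolJ is not produced.
Ornithine is present, so SibK is inactive.
With no repressor bound, *rudN* is transcribed.
So RudN is produced and active.
No repressor is bound and RudN is active, so *jovF* is transcribed.
→ *jovF* is ON in A.
Condition B:
Zn²⁺ is present, so TorC is inactive.
c-di-GMP is absent, so NolH is inactive.
No activator is available at the *ulmH* promoter, so *ulmH* is not transcribed.
So UlmH is not produced.
Indole is absent, so HaxF is inactive.
Required activator HaxF is absent, so *gorV* is not transcribed.
So GorV is not produced.
Glyoxylate is absent, so KepE is inactive.
Required activator KepE is absent, so *velV* is not transcribed.
So VelV is not produced.
Required activator VelV is absent, so *holJ* is not transcribed.
So HolJ is not produced.
Ornithine is present, so SibK is inactive.
With no repressor bound, *rudN* is transcribed.
So RudN is produced and active.
No repressor is bound and RudN is active, so *jovF* is transcribed.
→ *jovF* is ON in B.

both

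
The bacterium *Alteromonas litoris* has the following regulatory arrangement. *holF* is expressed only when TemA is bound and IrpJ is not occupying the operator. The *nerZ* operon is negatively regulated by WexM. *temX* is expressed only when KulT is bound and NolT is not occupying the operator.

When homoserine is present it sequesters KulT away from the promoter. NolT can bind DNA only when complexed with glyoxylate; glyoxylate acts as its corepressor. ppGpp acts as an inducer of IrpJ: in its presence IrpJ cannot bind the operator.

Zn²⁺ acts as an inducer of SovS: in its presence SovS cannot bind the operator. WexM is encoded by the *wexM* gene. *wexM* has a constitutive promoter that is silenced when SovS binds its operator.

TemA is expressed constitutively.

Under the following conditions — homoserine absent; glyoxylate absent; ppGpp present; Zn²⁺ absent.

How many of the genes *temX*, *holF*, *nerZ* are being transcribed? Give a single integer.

3

Homoserine is absent, so KulT is active.
Glyoxylate is absent, so NolT is inactive.
No repressor is bound and KulT is active, so *temX* is transcribed.
→ *temX* is ON.
ppGpp is present, so IrpJ is inactive.
TemA is produced constitutively and is active.
No repressor is bound and TemA is active, so *holF* is transcribed.
→ *holF* is ON.
Zn²⁺ is absent, so SovS is active.
With repressor SovS bound, *wexM* is not transcribed.
So WexM is not produced.
With no repressor bound, *nerZ* is transcribed.
→ *nerZ* is ON.
3 of the 3 genes are transcribed.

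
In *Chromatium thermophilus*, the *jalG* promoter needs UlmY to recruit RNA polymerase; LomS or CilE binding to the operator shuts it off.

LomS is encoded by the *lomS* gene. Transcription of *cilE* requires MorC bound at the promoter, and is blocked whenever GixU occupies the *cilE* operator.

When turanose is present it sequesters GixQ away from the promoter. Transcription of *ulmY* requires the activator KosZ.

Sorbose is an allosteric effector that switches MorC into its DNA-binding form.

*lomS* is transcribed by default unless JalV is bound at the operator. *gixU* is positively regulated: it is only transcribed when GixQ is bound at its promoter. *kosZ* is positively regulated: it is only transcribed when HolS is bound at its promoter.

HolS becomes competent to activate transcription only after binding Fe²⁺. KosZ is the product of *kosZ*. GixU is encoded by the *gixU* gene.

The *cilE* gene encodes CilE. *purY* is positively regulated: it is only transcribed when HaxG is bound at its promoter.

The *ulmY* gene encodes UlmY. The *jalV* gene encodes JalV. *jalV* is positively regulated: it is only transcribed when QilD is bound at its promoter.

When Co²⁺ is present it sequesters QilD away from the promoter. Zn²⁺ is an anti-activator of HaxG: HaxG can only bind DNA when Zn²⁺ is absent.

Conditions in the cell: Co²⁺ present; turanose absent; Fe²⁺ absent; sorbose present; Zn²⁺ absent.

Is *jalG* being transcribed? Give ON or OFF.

OFF

Fe²⁺ is absent, so HolS is inactive.
Required activator HolS is absent, so *kosZ* is not transcribed.
So KosZ is not produced.
Required activator KosZ is absent, so *ulmY* is not transcribed.
So UlmY is not produced.
Co²⁺ is present, so QilD is inactive.
Required activator QilD is absent, so *jalV* is not transcribed.
So JalV is not produced.
With no repressor bound, *lomS* is transcribed.
So LomS is produced and active.
Turanose is absent, so GixQ is active.
No repressor is bound and GixQ is active, so *gixU* is transcribed.
So GixU is produced and active.
Sorbose is present, so MorC is active.
With repressor GixU bound, *cilE* is not transcribed.
So CilE is not produced.
With repressor LomS bound, *jalG* is not transcribed.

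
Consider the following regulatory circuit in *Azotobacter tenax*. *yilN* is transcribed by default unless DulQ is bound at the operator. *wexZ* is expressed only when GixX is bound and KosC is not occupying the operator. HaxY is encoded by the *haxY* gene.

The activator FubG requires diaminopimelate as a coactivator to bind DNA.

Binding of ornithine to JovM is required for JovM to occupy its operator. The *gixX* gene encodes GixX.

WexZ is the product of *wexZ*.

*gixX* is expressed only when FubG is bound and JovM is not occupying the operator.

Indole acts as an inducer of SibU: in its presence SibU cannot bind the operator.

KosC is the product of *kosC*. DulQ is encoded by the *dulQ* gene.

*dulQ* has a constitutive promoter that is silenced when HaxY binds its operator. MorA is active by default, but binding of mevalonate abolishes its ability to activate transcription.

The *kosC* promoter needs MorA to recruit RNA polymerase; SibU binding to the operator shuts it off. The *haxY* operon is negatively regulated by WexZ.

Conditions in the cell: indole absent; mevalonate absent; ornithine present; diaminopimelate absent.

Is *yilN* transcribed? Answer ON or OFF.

Ornithine is present, so JovM is active.
Diaminopimelate is absent, so FubG is inactive.
With repressor JovM bound, *gixX* is not transcribed.
So GixX is not produced.
Indole is absent, so SibU is active.
Mevalonate is absent, so MorA is active.
With repressor SibU bound, *kosC* is not transcribed.
So KosC is not produced.
Required activator GixX is absent, so *wexZ* is not transcribed.
So WexZ is not produced.
With no repressor bound, *haxY* is transcribed.
So HaxY is produced and active.
With repressor HaxY bound, *dulQ* is not transcribed.
So DulQ is not produced.
With no repressor bound, *yilN* is transcribed.

ON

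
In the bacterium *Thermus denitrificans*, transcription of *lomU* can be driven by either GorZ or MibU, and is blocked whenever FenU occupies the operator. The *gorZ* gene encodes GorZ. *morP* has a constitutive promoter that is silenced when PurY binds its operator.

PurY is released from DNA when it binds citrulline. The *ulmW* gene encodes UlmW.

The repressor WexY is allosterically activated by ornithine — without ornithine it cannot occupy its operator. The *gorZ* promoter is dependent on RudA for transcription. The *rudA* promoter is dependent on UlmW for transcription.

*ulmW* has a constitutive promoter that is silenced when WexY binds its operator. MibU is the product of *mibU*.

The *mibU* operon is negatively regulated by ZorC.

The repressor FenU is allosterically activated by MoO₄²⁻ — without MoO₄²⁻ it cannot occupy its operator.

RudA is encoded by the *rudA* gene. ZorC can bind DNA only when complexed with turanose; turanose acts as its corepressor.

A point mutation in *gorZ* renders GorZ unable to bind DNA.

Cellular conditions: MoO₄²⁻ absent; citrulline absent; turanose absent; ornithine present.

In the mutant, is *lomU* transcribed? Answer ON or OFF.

ON

GorZ is non-functional in this strain, so it has no effect.
MoO₄²⁻ is absent, so FenU is inactive.
Turanose is absent, so ZorC is inactive.
With no repressor bound, *mibU* is transcribed.
So MibU is produced and active.
Activator MibU is present, so *lomU* is transcribed.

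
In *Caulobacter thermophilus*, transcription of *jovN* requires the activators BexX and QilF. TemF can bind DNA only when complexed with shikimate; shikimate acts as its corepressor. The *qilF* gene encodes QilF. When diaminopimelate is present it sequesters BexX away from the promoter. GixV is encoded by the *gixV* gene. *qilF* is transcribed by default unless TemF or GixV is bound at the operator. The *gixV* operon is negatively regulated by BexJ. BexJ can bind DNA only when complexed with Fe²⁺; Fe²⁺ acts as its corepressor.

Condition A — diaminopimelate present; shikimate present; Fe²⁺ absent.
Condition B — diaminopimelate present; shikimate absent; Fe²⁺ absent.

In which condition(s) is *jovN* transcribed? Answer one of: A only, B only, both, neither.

neither

Condition A:
Diaminopimelate is present, so BexX is inactive.
Shikimate is present, so TemF is active.
Fe²⁺ is absent, so BexJ is inactive.
With no repressor bound, *gixV* is transcribed.
So GixV is produced and active.
With repressor TemF bound, *qilF* is not transcribed.
So QilF is not produced.
Required activator BexX is absent, so *jovN* is not transcribed.
→ *jovN* is OFF in A.
Condition B:
Diaminopimelate is present, so BexX is inactive.
Shikimate is absent, so TemF is inactive.
Fe²⁺ is absent, so BexJ is inactive.
With no repressor bound, *gixV* is transcribed.
So GixV is produced and active.
With repressor GixV bound, *qilF* is not transcribed.
So QilF is not produced.
Required activator BexX is absent, so *jovN* is not transcribed.
→ *jovN* is OFF in B.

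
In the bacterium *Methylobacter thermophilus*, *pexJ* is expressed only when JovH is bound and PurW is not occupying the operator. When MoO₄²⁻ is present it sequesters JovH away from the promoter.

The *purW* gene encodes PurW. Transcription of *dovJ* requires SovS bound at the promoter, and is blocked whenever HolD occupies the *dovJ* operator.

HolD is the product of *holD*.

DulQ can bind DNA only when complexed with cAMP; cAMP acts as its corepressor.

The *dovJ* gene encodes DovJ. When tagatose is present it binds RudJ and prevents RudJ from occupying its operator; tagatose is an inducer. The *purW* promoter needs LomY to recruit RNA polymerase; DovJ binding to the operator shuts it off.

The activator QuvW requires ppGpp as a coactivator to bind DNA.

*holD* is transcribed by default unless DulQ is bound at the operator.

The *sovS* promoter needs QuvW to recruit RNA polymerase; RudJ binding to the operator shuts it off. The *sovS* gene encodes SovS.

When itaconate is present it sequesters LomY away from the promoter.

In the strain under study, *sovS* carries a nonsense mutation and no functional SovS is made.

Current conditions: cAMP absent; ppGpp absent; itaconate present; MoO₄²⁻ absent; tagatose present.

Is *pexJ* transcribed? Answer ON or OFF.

MoO₄²⁻ is absent, so JovH is active.
SovS is non-functional in this strain, so it has no effect.
cAMP is absent, so DulQ is inactive.
With no repressor bound, *holD* is transcribed.
So HolD is produced and active.
With repressor HolD bound, *dovJ* is not transcribed.
So DovJ is not produced.
Itaconate is present, so LomY is inactive.
Required activator LomY is absent, so *purW* is not transcribed.
So PurW is not produced.
No repressor is bound and JovH is active, so *pexJ* is transcribed.

ON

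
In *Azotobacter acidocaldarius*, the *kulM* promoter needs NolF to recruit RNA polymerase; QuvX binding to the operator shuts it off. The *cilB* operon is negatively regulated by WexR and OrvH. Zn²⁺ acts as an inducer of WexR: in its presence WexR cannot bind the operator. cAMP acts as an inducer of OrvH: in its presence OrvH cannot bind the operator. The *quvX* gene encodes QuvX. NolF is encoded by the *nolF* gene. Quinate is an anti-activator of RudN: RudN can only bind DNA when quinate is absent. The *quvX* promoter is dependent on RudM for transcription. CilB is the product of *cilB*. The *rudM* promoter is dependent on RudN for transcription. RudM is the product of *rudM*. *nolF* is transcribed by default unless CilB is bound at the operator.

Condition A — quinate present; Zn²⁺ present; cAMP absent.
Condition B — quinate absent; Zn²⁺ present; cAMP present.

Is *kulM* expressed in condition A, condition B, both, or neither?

A only

Condition A:
Quinate is present, so RudN is inactive.
Required activator RudN is absent, so *rudM* is not transcribed.
So RudM is not produced.
Required activator RudM is absent, so *quvX* is not transcribed.
So QuvX is not produced.
Zn²⁺ is present, so WexR is inactive.
cAMP is absent, so OrvH is active.
With repressor OrvH bound, *cilB* is not transcribed.
So CilB is not produced.
With no repressor bound, *nolF* is transcribed.
So NolF is produced and active.
No repressor is bound and NolF is active, so *kulM* is transcribed.
→ *kulM* is ON in A.
Condition B:
Quinate is absent, so RudN is active.
No repressor is bound and RudN is active, so *rudM* is transcribed.
So RudM is produced and active.
No repressor is bound and RudM is active, so *quvX* is transcribed.
So QuvX is produced and active.
Zn²⁺ is present, so WexR is inactive.
cAMP is present, so OrvH is inactive.
With no repressor bound, *cilB* is transcribed.
So CilB is produced and active.
With repressor CilB bound, *nolF* is not transcribed.
So NolF is not produced.
With repressor QuvX bound, *kulM* is not transcribed.
→ *kulM* is OFF in B.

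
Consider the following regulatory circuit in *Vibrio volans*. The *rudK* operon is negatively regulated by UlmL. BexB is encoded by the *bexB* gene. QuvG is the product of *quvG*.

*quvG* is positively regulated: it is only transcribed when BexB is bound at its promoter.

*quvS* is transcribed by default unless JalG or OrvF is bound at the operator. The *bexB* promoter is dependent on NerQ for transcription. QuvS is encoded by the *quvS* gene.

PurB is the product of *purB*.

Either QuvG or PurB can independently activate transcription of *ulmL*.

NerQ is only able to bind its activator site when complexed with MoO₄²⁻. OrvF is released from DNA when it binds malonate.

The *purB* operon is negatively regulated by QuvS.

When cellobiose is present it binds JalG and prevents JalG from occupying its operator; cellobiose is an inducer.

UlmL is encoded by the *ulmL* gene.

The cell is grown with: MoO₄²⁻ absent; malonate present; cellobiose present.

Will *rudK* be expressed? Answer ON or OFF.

ON

MoO₄²⁻ is absent, so NerQ is inactive.
Required activator NerQ is absent, so *bexB* is not transcribed.
So BexB is not produced.
Required activator BexB is absent, so *quvG* is not transcribed.
So QuvG is not produced.
Cellobiose is present, so JalG is inactive.
Malonate is present, so OrvF is inactive.
With no repressor bound, *quvS* is transcribed.
So QuvS is produced and active.
With repressor QuvS bound, *purB* is not transcribed.
So PurB is not produced.
No activator is available at the *ulmL* promoter, so *ulmL* is not transcribed.
So UlmL is not produced.
With no repressor bound, *rudK* is transcribed.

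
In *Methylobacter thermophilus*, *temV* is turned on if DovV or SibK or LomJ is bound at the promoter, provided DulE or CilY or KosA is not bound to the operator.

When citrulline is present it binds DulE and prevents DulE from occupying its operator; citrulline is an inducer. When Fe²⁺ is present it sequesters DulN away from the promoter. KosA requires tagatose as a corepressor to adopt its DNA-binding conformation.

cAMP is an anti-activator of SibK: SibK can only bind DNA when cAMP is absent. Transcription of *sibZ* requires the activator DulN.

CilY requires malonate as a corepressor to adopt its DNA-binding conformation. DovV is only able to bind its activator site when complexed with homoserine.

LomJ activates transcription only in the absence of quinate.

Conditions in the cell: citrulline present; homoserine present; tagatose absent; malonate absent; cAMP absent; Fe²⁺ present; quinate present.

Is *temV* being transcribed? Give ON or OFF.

Homoserine is present, so DovV is active.
Citrulline is present, so DulE is inactive.
Malonate is absent, so CilY is inactive.
cAMP is absent, so SibK is active.
Tagatose is absent, so KosA is inactive.
Quinate is present, so LomJ is inactive.
Activator DovV is present, so *temV* is transcribed.

ON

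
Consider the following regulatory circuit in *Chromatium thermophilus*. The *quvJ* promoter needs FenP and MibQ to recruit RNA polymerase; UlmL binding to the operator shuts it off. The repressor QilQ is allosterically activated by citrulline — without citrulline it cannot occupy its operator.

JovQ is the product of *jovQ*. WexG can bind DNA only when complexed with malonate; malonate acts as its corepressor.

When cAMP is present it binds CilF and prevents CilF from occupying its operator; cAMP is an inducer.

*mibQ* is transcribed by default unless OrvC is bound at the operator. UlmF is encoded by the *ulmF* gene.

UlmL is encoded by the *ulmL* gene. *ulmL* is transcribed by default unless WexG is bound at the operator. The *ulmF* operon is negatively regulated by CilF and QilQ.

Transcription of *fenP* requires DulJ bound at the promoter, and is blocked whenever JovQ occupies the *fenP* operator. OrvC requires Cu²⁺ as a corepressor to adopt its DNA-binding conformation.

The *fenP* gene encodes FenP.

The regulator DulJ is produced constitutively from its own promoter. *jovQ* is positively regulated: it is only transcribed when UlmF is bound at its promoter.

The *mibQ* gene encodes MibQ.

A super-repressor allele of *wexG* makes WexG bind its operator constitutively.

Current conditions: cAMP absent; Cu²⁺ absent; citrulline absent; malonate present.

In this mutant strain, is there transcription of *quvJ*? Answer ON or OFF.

ON

cAMP is absent, so CilF is active.
Citrulline is absent, so QilQ is inactive.
With repressor CilF bound, *ulmF* is not transcribed.
So UlmF is not produced.
Required activator UlmF is absent, so *jovQ* is not transcribed.
So JovQ is not produced.
DulJ is produced constitutively and is active.
No repressor is bound and DulJ is active, so *fenP* is transcribed.
So FenP is produced and active.
Cu²⁺ is absent, so OrvC is inactive.
With no repressor bound, *mibQ* is transcribed.
So MibQ is produced and active.
WexG is constitutively active in this strain.
With repressor WexG bound, *ulmL* is not transcribed.
So UlmL is not produced.
No repressor is bound and FenP and MibQ are active, so *quvJ* is transcribed.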